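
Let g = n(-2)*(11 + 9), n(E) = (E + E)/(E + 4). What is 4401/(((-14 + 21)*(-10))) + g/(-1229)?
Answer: -5406029/86030 ≈ -62.839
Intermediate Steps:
n(E) = 2*E/(4 + E) (n(E) = (2*E)/(4 + E) = 2*E/(4 + E))
g = -40 (g = (2*(-2)/(4 - 2))*(11 + 9) = (2*(-2)/2)*20 = (2*(-2)*(½))*20 = -2*20 = -40)
4401/(((-14 + 21)*(-10))) + g/(-1229) = 4401/(((-14 + 21)*(-10))) - 40/(-1229) = 4401/((7*(-10))) - 40*(-1/1229) = 4401/(-70) + 40/1229 = 4401*(-1/70) + 40/1229 = -4401/70 + 40/1229 = -5406029/86030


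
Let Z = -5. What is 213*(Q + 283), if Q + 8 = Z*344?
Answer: -307785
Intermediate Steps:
Q = -1728 (Q = -8 - 5*344 = -8 - 1720 = -1728)
213*(Q + 283) = 213*(-1728 + 283) = 213*(-1445) = -307785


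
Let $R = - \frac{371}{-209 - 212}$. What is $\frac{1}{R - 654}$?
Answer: $- \frac{421}{274963} \approx -0.0015311$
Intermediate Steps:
$R = \frac{371}{421}$ ($R = - \frac{371}{-209 - 212} = - \frac{371}{-421} = \left(-371\right) \left(- \frac{1}{421}\right) = \frac{371}{421} \approx 0.88124$)
$\frac{1}{R - 654} = \frac{1}{\frac{371}{421} - 654} = \frac{1}{- \frac{274963}{421}} = - \frac{421}{274963}$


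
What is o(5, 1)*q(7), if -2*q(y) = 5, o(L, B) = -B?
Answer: 5/2 ≈ 2.5000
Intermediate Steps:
q(y) = -5/2 (q(y) = -½*5 = -5/2)
o(5, 1)*q(7) = -1*1*(-5/2) = -1*(-5/2) = 5/2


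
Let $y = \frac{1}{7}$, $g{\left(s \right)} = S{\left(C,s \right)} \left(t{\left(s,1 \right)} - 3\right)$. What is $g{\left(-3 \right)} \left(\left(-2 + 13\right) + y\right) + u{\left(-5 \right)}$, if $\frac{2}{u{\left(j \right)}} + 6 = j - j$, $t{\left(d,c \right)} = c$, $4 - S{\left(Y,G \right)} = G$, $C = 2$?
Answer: $- \frac{469}{3} \approx -156.33$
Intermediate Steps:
$S{\left(Y,G \right)} = 4 - G$
$g{\left(s \right)} = -8 + 2 s$ ($g{\left(s \right)} = \left(4 - s\right) \left(1 - 3\right) = \left(4 - s\right) \left(-2\right) = -8 + 2 s$)
$y = \frac{1}{7} \approx 0.14286$
$u{\left(j \right)} = - \frac{1}{3}$ ($u{\left(j \right)} = \frac{2}{-6 + \left(j - j\right)} = \frac{2}{-6 + 0} = \frac{2}{-6} = 2 \left(- \frac{1}{6}\right) = - \frac{1}{3}$)
$g{\left(-3 \right)} \left(\left(-2 + 13\right) + y\right) + u{\left(-5 \right)} = \left(-8 + 2 \left(-3\right)\right) \left(\left(-2 + 13\right) + \frac{1}{7}\right) - \frac{1}{3} = \left(-8 - 6\right) \left(11 + \frac{1}{7}\right) - \frac{1}{3} = \left(-14\right) \frac{78}{7} - \frac{1}{3} = -156 - \frac{1}{3} = - \frac{469}{3}$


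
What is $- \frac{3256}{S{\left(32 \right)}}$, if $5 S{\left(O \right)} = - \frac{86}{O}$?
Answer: $\frac{260480}{43} \approx 6057.7$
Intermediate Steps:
$S{\left(O \right)} = - \frac{86}{5 O}$ ($S{\left(O \right)} = \frac{\left(-86\right) \frac{1}{O}}{5} = - \frac{86}{5 O}$)
$- \frac{3256}{S{\left(32 \right)}} = - \frac{3256}{\left(- \frac{86}{5}\right) \frac{1}{32}} = - \frac{3256}{- \frac{43}{80}} = \left(-3256\right) \left(- \frac{80}{43}\right) = \frac{260480}{43}$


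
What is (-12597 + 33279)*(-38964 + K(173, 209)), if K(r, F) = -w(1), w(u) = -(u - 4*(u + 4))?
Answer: -806246406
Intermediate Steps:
w(u) = 16 + 3*u (w(u) = -(u - 4*(4 + u)) = -(u + (-16 - 4*u)) = -(-16 - 3*u) = 16 + 3*u)
K(r, F) = -19 (K(r, F) = -(16 + 3*1) = -(16 + 3) = -1*19 = -19)
(-12597 + 33279)*(-38964 + K(173, 209)) = (-12597 + 33279)*(-38964 - 19) = 20682*(-38983) = -806246406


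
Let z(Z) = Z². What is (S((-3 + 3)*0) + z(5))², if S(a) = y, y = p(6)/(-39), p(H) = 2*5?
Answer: 931225/1521 ≈ 612.25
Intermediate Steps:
p(H) = 10
y = -10/39 (y = 10/(-39) = 10*(-1/39) = -10/39 ≈ -0.25641)
S(a) = -10/39
(S((-3 + 3)*0) + z(5))² = (-10/39 + 5²)² = (-10/39 + 25)² = (965/39)² = 931225/1521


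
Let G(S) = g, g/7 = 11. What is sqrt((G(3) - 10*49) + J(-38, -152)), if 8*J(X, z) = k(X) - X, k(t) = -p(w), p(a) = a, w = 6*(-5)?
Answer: I*sqrt(1618)/2 ≈ 20.112*I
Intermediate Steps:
w = -30
k(t) = 30 (k(t) = -1*(-30) = 30)
g = 77 (g = 7*11 = 77)
G(S) = 77
J(X, z) = 15/4 - X/8 (J(X, z) = (30 - X)/8 = 15/4 - X/8)
sqrt((G(3) - 10*49) + J(-38, -152)) = sqrt((77 - 10*49) + (15/4 - 1/8*(-38))) = sqrt((77 - 490) + (15/4 + 19/4)) = sqrt(-413 + 17/2) = sqrt(-809/2) = I*sqrt(1618)/2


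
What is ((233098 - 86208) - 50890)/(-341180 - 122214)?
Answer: -48000/231697 ≈ -0.20717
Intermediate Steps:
((233098 - 86208) - 50890)/(-341180 - 122214) = (146890 - 50890)/(-463394) = 96000*(-1/463394) = -48000/231697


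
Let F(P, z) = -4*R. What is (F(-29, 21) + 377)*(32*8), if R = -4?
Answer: 100608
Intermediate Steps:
F(P, z) = 16 (F(P, z) = -4*(-4) = 16)
(F(-29, 21) + 377)*(32*8) = (16 + 377)*(32*8) = 393*256 = 100608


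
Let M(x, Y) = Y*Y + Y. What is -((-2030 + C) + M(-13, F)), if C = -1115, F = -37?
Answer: 1813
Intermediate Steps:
M(x, Y) = Y + Y**2 (M(x, Y) = Y**2 + Y = Y + Y**2)
-((-2030 + C) + M(-13, F)) = -((-2030 - 1115) - 37*(1 - 37)) = -(-3145 - 37*(-36)) = -(-3145 + 1332) = -1*(-1813) = 1813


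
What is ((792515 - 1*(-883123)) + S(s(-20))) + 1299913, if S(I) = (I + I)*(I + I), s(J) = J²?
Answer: 3615551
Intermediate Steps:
S(I) = 4*I² (S(I) = (2*I)*(2*I) = 4*I²)
((792515 - 1*(-883123)) + S(s(-20))) + 1299913 = ((792515 - 1*(-883123)) + 4*((-20)²)²) + 1299913 = ((792515 + 883123) + 4*400²) + 1299913 = (1675638 + 4*160000) + 1299913 = (1675638 + 640000) + 1299913 = 2315638 + 1299913 = 3615551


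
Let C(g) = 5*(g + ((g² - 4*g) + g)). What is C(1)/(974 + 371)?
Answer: -1/269 ≈ -0.0037175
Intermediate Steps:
C(g) = -10*g + 5*g² (C(g) = 5*(g + (g² - 3*g)) = 5*(g² - 2*g) = -10*g + 5*g²)
C(1)/(974 + 371) = (5*1*(-2 + 1))/(974 + 371) = (5*1*(-1))/1345 = (1/1345)*(-5) = -1/269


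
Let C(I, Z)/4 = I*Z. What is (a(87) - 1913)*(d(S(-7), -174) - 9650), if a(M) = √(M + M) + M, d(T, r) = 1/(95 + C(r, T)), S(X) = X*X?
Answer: 599269189926/34009 - 328186851*√174/34009 ≈ 1.7494e+7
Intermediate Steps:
S(X) = X²
C(I, Z) = 4*I*Z (C(I, Z) = 4*(I*Z) = 4*I*Z)
d(T, r) = 1/(95 + 4*T*r) (d(T, r) = 1/(95 + 4*r*T) = 1/(95 + 4*T*r))
a(M) = M + √2*√M (a(M) = √(2*M) + M = √2*√M + M = M + √2*√M)
(a(87) - 1913)*(d(S(-7), -174) - 9650) = ((87 + √2*√87) - 1913)*(1/(95 + 4*(-7)²*(-174)) - 9650) = ((87 + √174) - 1913)*(1/(95 + 4*49*(-174)) - 9650) = (-1826 + √174)*(1/(95 - 34104) - 9650) = (-1826 + √174)*(1/(-34009) - 9650) = (-1826 + √174)*(-1/34009 - 9650) = (-1826 + √174)*(-328186851/34009) = 599269189926/34009 - 328186851*√174/34009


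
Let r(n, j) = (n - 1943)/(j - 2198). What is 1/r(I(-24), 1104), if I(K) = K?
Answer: 1094/1967 ≈ 0.55618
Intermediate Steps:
r(n, j) = (-1943 + n)/(-2198 + j)
1/r(I(-24), 1104) = 1/((-1943 - 24)/(-2198 + 1104)) = 1/(-1967/(-1094)) = 1/(-1/1094*(-1967)) = 1/(1967/1094) = 1094/1967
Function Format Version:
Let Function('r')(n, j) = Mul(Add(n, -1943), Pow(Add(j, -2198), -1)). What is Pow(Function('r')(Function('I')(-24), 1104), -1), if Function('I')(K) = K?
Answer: Rational(1094, 1967) ≈ 0.55618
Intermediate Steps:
Function('r')(n, j) = Mul(Pow(Add(-2198, j), -1), Add(-1943, n)) (Function('r')(n, j) = Mul(Add(-1943, n), Pow(Add(-2198, j), -1)) = Mul(Pow(Add(-2198, j), -1), Add(-1943, n)))
Pow(Function('r')(Function('I')(-24), 1104), -1) = Pow(Mul(Pow(Add(-2198, 1104), -1), Add(-1943, -24)), -1) = Pow(Mul(Pow(-1094, -1), -1967), -1) = Pow(Mul(Rational(-1, 1094), -1967), -1) = Pow(Rational(1967, 1094), -1) = Rational(1094, 1967)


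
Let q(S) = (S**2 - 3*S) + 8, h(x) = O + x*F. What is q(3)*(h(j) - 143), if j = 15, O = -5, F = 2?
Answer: -944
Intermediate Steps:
h(x) = -5 + 2*x (h(x) = -5 + x*2 = -5 + 2*x)
q(S) = 8 + S**2 - 3*S
q(3)*(h(j) - 143) = (8 + 3**2 - 3*3)*((-5 + 2*15) - 143) = (8 + 9 - 9)*((-5 + 30) - 143) = 8*(25 - 143) = 8*(-118) = -944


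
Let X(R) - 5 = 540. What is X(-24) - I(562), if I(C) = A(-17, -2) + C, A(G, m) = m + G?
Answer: 2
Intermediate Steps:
A(G, m) = G + m
X(R) = 545 (X(R) = 5 + 540 = 545)
I(C) = -19 + C (I(C) = (-17 - 2) + C = -19 + C)
X(-24) - I(562) = 545 - (-19 + 562) = 545 - 1*543 = 545 - 543 = 2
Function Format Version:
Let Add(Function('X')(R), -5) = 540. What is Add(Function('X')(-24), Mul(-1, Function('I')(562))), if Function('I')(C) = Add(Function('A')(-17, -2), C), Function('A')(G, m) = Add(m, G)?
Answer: 2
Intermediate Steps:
Function('A')(G, m) = Add(G, m)
Function('X')(R) = 545 (Function('X')(R) = Add(5, 540) = 545)
Function('I')(C) = Add(-19, C) (Function('I')(C) = Add(Add(-17, -2), C) = Add(-19, C))
Add(Function('X')(-24), Mul(-1, Function('I')(562))) = Add(545, Mul(-1, Add(-19, 562))) = Add(545, Mul(-1, 543)) = Add(545, -543) = 2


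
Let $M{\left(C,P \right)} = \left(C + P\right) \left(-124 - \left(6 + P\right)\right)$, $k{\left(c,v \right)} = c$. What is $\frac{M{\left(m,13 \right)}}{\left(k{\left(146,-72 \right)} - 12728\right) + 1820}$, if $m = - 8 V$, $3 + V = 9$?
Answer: $- \frac{5005}{10762} \approx -0.46506$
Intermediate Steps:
$V = 6$ ($V = -3 + 9 = 6$)
$m = -48$ ($m = \left(-8\right) 6 = -48$)
$M{\left(C,P \right)} = \left(-130 - P\right) \left(C + P\right)$ ($M{\left(C,P \right)} = \left(C + P\right) \left(-124 - \left(6 + P\right)\right) = \left(C + P\right) \left(-130 - P\right) = \left(-130 - P\right) \left(C + P\right)$)
$\frac{M{\left(m,13 \right)}}{\left(k{\left(146,-72 \right)} - 12728\right) + 1820} = \frac{- 13^{2} - -6240 - 1690 - \left(-48\right) 13}{\left(146 - 12728\right) + 1820} = \frac{\left(-1\right) 169 + 6240 - 1690 + 624}{-12582 + 1820} = \frac{-169 + 6240 - 1690 + 624}{-10762} = 5005 \left(- \frac{1}{10762}\right) = - \frac{5005}{10762}$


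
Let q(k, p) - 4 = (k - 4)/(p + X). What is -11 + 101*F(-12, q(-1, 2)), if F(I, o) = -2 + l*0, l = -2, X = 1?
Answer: -213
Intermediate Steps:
q(k, p) = 4 + (-4 + k)/(1 + p) (q(k, p) = 4 + (k - 4)/(p + 1) = 4 + (-4 + k)/(1 + p))
F(I, o) = -2 (F(I, o) = -2 - 2*0 = -2 + 0 = -2)
-11 + 101*F(-12, q(-1, 2)) = -11 + 101*(-2) = -11 - 202 = -213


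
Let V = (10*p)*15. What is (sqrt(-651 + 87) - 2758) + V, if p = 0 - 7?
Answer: -3808 + 2*I*sqrt(141) ≈ -3808.0 + 23.749*I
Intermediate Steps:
p = -7
V = -1050 (V = (10*(-7))*15 = -70*15 = -1050)
(sqrt(-651 + 87) - 2758) + V = (sqrt(-651 + 87) - 2758) - 1050 = (sqrt(-564) - 2758) - 1050 = (2*I*sqrt(141) - 2758) - 1050 = (-2758 + 2*I*sqrt(141)) - 1050 = -3808 + 2*I*sqrt(141)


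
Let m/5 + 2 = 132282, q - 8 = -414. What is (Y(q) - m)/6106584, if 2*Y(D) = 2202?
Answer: -660299/6106584 ≈ -0.10813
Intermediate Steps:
q = -406 (q = 8 - 414 = -406)
m = 661400 (m = -10 + 5*132282 = -10 + 661410 = 661400)
Y(D) = 1101 (Y(D) = (½)*2202 = 1101)
(Y(q) - m)/6106584 = (1101 - 1*661400)/6106584 = (1101 - 661400)*(1/6106584) = -660299*1/6106584 = -660299/6106584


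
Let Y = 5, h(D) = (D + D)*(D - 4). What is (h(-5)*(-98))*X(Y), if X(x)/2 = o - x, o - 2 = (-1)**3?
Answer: 70560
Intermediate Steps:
h(D) = 2*D*(-4 + D) (h(D) = (2*D)*(-4 + D) = 2*D*(-4 + D))
o = 1 (o = 2 + (-1)**3 = 2 - 1 = 1)
X(x) = 2 - 2*x (X(x) = 2*(1 - x) = 2 - 2*x)
(h(-5)*(-98))*X(Y) = ((2*(-5)*(-4 - 5))*(-98))*(2 - 2*5) = ((2*(-5)*(-9))*(-98))*(2 - 10) = (90*(-98))*(-8) = -8820*(-8) = 70560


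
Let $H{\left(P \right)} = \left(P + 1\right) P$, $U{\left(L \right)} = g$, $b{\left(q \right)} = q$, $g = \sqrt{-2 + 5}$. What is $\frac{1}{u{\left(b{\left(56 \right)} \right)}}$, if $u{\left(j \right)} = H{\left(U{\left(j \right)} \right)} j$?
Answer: $\frac{1}{112} - \frac{\sqrt{3}}{336} \approx 0.0037737$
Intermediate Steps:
$g = \sqrt{3} \approx 1.732$
$U{\left(L \right)} = \sqrt{3}$
$H{\left(P \right)} = P \left(1 + P\right)$ ($H{\left(P \right)} = \left(1 + P\right) P = P \left(1 + P\right)$)
$u{\left(j \right)} = j \sqrt{3} \left(1 + \sqrt{3}\right)$ ($u{\left(j \right)} = \sqrt{3} \left(1 + \sqrt{3}\right) j = j \sqrt{3} \left(1 + \sqrt{3}\right)$)
$\frac{1}{u{\left(b{\left(56 \right)} \right)}} = \frac{1}{56 \left(3 + \sqrt{3}\right)} = \frac{1}{168 + 56 \sqrt{3}}$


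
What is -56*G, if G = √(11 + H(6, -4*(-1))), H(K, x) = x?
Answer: -56*√15 ≈ -216.89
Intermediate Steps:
G = √15 (G = √(11 - 4*(-1)) = √(11 + 4) = √15 ≈ 3.8730)
-56*G = -56*√15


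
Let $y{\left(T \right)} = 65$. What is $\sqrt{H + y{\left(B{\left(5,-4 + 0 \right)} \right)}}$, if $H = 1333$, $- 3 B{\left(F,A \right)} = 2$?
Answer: $\sqrt{1398} \approx 37.39$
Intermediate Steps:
$B{\left(F,A \right)} = - \frac{2}{3}$ ($B{\left(F,A \right)} = \left(- \frac{1}{3}\right) 2 = - \frac{2}{3}$)
$\sqrt{H + y{\left(B{\left(5,-4 + 0 \right)} \right)}} = \sqrt{1333 + 65} = \sqrt{1398}$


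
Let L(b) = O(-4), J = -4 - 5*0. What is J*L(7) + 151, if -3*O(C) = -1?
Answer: 449/3 ≈ 149.67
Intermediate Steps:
J = -4 (J = -4 + 0 = -4)
O(C) = ⅓ (O(C) = -⅓*(-1) = ⅓)
L(b) = ⅓
J*L(7) + 151 = -4*⅓ + 151 = -4/3 + 151 = 449/3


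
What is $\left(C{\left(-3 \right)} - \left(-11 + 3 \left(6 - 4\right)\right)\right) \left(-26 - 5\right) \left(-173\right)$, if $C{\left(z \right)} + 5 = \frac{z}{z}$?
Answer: $5363$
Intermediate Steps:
$C{\left(z \right)} = -4$ ($C{\left(z \right)} = -5 + \frac{z}{z} = -5 + 1 = -4$)
$\left(C{\left(-3 \right)} - \left(-11 + 3 \left(6 - 4\right)\right)\right) \left(-26 - 5\right) \left(-173\right) = \left(-4 - \left(-11 + 3 \left(6 - 4\right)\right)\right) \left(-26 - 5\right) \left(-173\right) = \left(-4 + \left(\left(-3\right) 2 + 11\right)\right) \left(-31\right) \left(-173\right) = \left(-4 + \left(-6 + 11\right)\right) \left(-31\right) \left(-173\right) = \left(-4 + 5\right) \left(-31\right) \left(-173\right) = 1 \left(-31\right) \left(-173\right) = \left(-31\right) \left(-173\right) = 5363$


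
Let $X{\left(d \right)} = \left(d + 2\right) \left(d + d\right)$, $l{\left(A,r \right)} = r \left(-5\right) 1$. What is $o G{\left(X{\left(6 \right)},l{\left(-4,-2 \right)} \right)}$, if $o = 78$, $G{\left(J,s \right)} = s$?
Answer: $780$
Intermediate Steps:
$l{\left(A,r \right)} = - 5 r$ ($l{\left(A,r \right)} = - 5 r 1 = - 5 r$)
$X{\left(d \right)} = 2 d \left(2 + d\right)$ ($X{\left(d \right)} = \left(2 + d\right) 2 d = 2 d \left(2 + d\right)$)
$o G{\left(X{\left(6 \right)},l{\left(-4,-2 \right)} \right)} = 78 \left(\left(-5\right) \left(-2\right)\right) = 78 \cdot 10 = 780$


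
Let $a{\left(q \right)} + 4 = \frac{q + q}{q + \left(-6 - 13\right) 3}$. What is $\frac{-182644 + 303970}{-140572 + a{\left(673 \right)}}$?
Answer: $- \frac{12456136}{14432245} \approx -0.86308$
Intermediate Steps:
$a{\left(q \right)} = -4 + \frac{2 q}{-57 + q}$ ($a{\left(q \right)} = -4 + \frac{q + q}{q + \left(-6 - 13\right) 3} = -4 + \frac{2 q}{q - 57} = -4 + \frac{2 q}{-57 + q}$)
$\frac{-182644 + 303970}{-140572 + a{\left(673 \right)}} = \frac{-182644 + 303970}{-140572 + \frac{2 \left(114 - 673\right)}{-57 + 673}} = \frac{121326}{-140572 + \frac{2 \left(114 - 673\right)}{616}} = \frac{121326}{-140572 + 2 \cdot \frac{1}{616} \left(-559\right)} = \frac{121326}{-140572 - \frac{559}{308}} = \frac{121326}{- \frac{43296735}{308}} = 121326 \left(- \frac{308}{43296735}\right) = - \frac{12456136}{14432245}$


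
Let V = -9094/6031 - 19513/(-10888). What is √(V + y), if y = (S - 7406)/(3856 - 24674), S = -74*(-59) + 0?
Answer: √50258825120172434937682/341756240476 ≈ 0.65598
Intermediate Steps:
V = 18667431/65665528 (V = -9094*1/6031 - 19513*(-1/10888) = -9094/6031 + 19513/10888 = 18667431/65665528 ≈ 0.28428)
S = 4366 (S = 4366 + 0 = 4366)
y = 1520/10409 (y = (4366 - 7406)/(3856 - 24674) = -3040/(-20818) = -3040*(-1/20818) = 1520/10409 ≈ 0.14603)
√(V + y) = √(18667431/65665528 + 1520/10409) = √(294120891839/683512480952) = √50258825120172434937682/341756240476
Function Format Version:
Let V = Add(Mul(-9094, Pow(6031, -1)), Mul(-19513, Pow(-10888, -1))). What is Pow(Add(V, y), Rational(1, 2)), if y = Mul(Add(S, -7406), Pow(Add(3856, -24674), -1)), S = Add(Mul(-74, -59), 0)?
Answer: Mul(Rational(1, 341756240476), Pow(50258825120172434937682, Rational(1, 2))) ≈ 0.65598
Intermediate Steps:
V = Rational(18667431, 65665528) (V = Add(Mul(-9094, Rational(1, 6031)), Mul(-19513, Rational(-1, 10888))) = Add(Rational(-9094, 6031), Rational(19513, 10888)) = Rational(18667431, 65665528) ≈ 0.28428)
S = 4366 (S = Add(4366, 0) = 4366)
y = Rational(1520, 10409) (y = Mul(Add(4366, -7406), Pow(Add(3856, -24674), -1)) = Mul(-3040, Pow(-20818, -1)) = Mul(-3040, Rational(-1, 20818)) = Rational(1520, 10409) ≈ 0.14603)
Pow(Add(V, y), Rational(1, 2)) = Pow(Add(Rational(18667431, 65665528), Rational(1520, 10409)), Rational(1, 2)) = Pow(Rational(294120891839, 683512480952), Rational(1, 2)) = Mul(Rational(1, 341756240476), Pow(50258825120172434937682, Rational(1, 2)))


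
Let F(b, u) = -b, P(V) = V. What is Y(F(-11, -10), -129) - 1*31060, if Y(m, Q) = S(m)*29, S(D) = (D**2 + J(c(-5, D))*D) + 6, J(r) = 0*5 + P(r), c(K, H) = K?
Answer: -28972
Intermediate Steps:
J(r) = r (J(r) = 0*5 + r = 0 + r = r)
S(D) = 6 + D**2 - 5*D (S(D) = (D**2 - 5*D) + 6 = 6 + D**2 - 5*D)
Y(m, Q) = 174 - 145*m + 29*m**2 (Y(m, Q) = (6 + m**2 - 5*m)*29 = 174 - 145*m + 29*m**2)
Y(F(-11, -10), -129) - 1*31060 = (174 - (-145)*(-11) + 29*(-1*(-11))**2) - 1*31060 = (174 - 145*11 + 29*11**2) - 31060 = (174 - 1595 + 29*121) - 31060 = (174 - 1595 + 3509) - 31060 = 2088 - 31060 = -28972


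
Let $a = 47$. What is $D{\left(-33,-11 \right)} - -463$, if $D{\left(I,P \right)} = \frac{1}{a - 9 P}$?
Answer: $\frac{67599}{146} \approx 463.01$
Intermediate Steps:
$D{\left(I,P \right)} = \frac{1}{47 - 9 P}$
$D{\left(-33,-11 \right)} - -463 = - \frac{1}{-47 + 9 \left(-11\right)} - -463 = - \frac{1}{-47 - 99} + 463 = - \frac{1}{-146} + 463 = \left(-1\right) \left(- \frac{1}{146}\right) + 463 = \frac{1}{146} + 463 = \frac{67599}{146}$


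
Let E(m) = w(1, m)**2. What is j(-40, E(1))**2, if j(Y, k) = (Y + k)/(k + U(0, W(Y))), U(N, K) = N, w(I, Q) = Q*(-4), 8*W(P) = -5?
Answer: 9/4 ≈ 2.2500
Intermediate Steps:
W(P) = -5/8 (W(P) = (1/8)*(-5) = -5/8)
w(I, Q) = -4*Q
E(m) = 16*m**2 (E(m) = (-4*m)**2 = 16*m**2)
j(Y, k) = (Y + k)/k (j(Y, k) = (Y + k)/(k + 0) = (Y + k)/k)
j(-40, E(1))**2 = ((-40 + 16*1**2)/((16*1**2)))**2 = ((-40 + 16*1)/((16*1)))**2 = ((-40 + 16)/16)**2 = ((1/16)*(-24))**2 = (-3/2)**2 = 9/4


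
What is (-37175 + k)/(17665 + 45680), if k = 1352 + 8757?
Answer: -9022/21115 ≈ -0.42728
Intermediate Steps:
k = 10109
(-37175 + k)/(17665 + 45680) = (-37175 + 10109)/(17665 + 45680) = -27066/63345 = -27066*1/63345 = -9022/21115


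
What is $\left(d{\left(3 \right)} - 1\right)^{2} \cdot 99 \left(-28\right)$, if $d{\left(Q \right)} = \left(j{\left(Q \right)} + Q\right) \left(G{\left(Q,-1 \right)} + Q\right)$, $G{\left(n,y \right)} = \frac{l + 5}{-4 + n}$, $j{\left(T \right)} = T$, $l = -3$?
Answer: $-69300$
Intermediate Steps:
$G{\left(n,y \right)} = \frac{2}{-4 + n}$ ($G{\left(n,y \right)} = \frac{-3 + 5}{-4 + n} = \frac{2}{-4 + n}$)
$d{\left(Q \right)} = 2 Q \left(Q + \frac{2}{-4 + Q}\right)$ ($d{\left(Q \right)} = \left(Q + Q\right) \left(\frac{2}{-4 + Q} + Q\right) = 2 Q \left(Q + \frac{2}{-4 + Q}\right)$)
$\left(d{\left(3 \right)} - 1\right)^{2} \cdot 99 \left(-28\right) = \left(2 \cdot 3 \frac{1}{-4 + 3} \left(2 + 3 \left(-4 + 3\right)\right) - 1\right)^{2} \cdot 99 \left(-28\right) = \left(2 \cdot 3 \frac{1}{-1} \left(2 + 3 \left(-1\right)\right) - 1\right)^{2} \cdot 99 \left(-28\right) = \left(2 \cdot 3 \left(-1\right) \left(2 - 3\right) - 1\right)^{2} \cdot 99 \left(-28\right) = \left(2 \cdot 3 \left(-1\right) \left(-1\right) - 1\right)^{2} \cdot 99 \left(-28\right) = \left(6 - 1\right)^{2} \cdot 99 \left(-28\right) = 5^{2} \cdot 99 \left(-28\right) = 25 \cdot 99 \left(-28\right) = 2475 \left(-28\right) = -69300$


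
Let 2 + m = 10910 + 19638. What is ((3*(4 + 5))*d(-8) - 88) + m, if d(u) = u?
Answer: 30242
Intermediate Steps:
m = 30546 (m = -2 + (10910 + 19638) = -2 + 30548 = 30546)
((3*(4 + 5))*d(-8) - 88) + m = ((3*(4 + 5))*(-8) - 88) + 30546 = ((3*9)*(-8) - 88) + 30546 = (27*(-8) - 88) + 30546 = (-216 - 88) + 30546 = -304 + 30546 = 30242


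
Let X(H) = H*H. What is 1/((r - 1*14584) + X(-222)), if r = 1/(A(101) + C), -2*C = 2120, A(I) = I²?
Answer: 9141/317192701 ≈ 2.8818e-5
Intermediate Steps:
C = -1060 (C = -½*2120 = -1060)
r = 1/9141 (r = 1/(101² - 1060) = 1/(10201 - 1060) = 1/9141 ≈ 0.00010940)
X(H) = H²
1/((r - 1*14584) + X(-222)) = 1/((1/9141 - 1*14584) + (-222)²) = 1/((1/9141 - 14584) + 49284) = 1/(-133312343/9141 + 49284) = 1/(317192701/9141) = 9141/317192701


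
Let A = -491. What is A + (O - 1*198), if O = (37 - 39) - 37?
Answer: -728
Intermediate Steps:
O = -39 (O = -2 - 37 = -39)
A + (O - 1*198) = -491 + (-39 - 1*198) = -491 + (-39 - 198) = -491 - 237 = -728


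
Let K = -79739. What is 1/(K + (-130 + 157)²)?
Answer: -1/79010 ≈ -1.2657e-5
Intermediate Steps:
1/(K + (-130 + 157)²) = 1/(-79739 + (-130 + 157)²) = 1/(-79739 + 27²) = 1/(-79739 + 729) = 1/(-79010) = -1/79010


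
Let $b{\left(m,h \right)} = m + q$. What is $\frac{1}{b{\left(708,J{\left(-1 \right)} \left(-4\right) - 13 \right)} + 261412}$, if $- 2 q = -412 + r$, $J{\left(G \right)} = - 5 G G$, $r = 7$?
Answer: $\frac{2}{524645} \approx 3.8121 \cdot 10^{-6}$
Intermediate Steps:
$J{\left(G \right)} = - 5 G^{2}$
$q = \frac{405}{2}$ ($q = - \frac{-412 + 7}{2} = \left(- \frac{1}{2}\right) \left(-405\right) = \frac{405}{2} \approx 202.5$)
$b{\left(m,h \right)} = \frac{405}{2} + m$ ($b{\left(m,h \right)} = m + \frac{405}{2} = \frac{405}{2} + m$)
$\frac{1}{b{\left(708,J{\left(-1 \right)} \left(-4\right) - 13 \right)} + 261412} = \frac{1}{\left(\frac{405}{2} + 708\right) + 261412} = \frac{1}{\frac{1821}{2} + 261412} = \frac{1}{\frac{524645}{2}} = \frac{2}{524645}$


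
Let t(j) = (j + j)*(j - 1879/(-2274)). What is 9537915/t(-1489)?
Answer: 10844609355/5038935323 ≈ 2.1522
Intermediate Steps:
t(j) = 2*j*(1879/2274 + j) (t(j) = (2*j)*(j - 1879*(-1/2274)) = (2*j)*(j + 1879/2274) = (2*j)*(1879/2274 + j) = 2*j*(1879/2274 + j))
9537915/t(-1489) = 9537915/(((1/1137)*(-1489)*(1879 + 2274*(-1489)))) = 9537915/(((1/1137)*(-1489)*(1879 - 3385986))) = 9537915/(((1/1137)*(-1489)*(-3384107))) = 9537915/(5038935323/1137) = 9537915*(1137/5038935323) = 10844609355/5038935323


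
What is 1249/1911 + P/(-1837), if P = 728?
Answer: 903205/3510507 ≈ 0.25729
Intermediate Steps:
1249/1911 + P/(-1837) = 1249/1911 + 728/(-1837) = 1249*(1/1911) + 728*(-1/1837) = 1249/1911 - 728/1837 = 903205/3510507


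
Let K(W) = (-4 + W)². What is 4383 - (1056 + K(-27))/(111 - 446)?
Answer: 1470322/335 ≈ 4389.0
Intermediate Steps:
4383 - (1056 + K(-27))/(111 - 446) = 4383 - (1056 + (-4 - 27)²)/(111 - 446) = 4383 - (1056 + (-31)²)/(-335) = 4383 - (1056 + 961)*(-1)/335 = 4383 - 2017*(-1)/335 = 4383 - 1*(-2017/335) = 4383 + 2017/335 = 1470322/335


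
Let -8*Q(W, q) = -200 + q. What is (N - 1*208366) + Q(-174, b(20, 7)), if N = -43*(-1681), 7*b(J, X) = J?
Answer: -1904817/14 ≈ -1.3606e+5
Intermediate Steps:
b(J, X) = J/7
Q(W, q) = 25 - q/8 (Q(W, q) = -(-200 + q)/8 = 25 - q/8)
N = 72283
(N - 1*208366) + Q(-174, b(20, 7)) = (72283 - 1*208366) + (25 - 20/56) = (72283 - 208366) + (25 - ⅛*20/7) = -136083 + (25 - 5/14) = -136083 + 345/14 = -1904817/14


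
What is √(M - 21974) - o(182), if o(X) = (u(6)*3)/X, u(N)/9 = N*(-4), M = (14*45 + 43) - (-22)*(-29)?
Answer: 324/91 + I*√21939 ≈ 3.5604 + 148.12*I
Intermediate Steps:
M = 35 (M = (630 + 43) - 1*638 = 673 - 638 = 35)
u(N) = -36*N (u(N) = 9*(N*(-4)) = 9*(-4*N) = -36*N)
o(X) = -648/X (o(X) = (-36*6*3)/X = (-216*3)/X = -648/X)
√(M - 21974) - o(182) = √(35 - 21974) - (-648)/182 = √(-21939) - (-648)/182 = I*√21939 - 1*(-324/91) = I*√21939 + 324/91 = 324/91 + I*√21939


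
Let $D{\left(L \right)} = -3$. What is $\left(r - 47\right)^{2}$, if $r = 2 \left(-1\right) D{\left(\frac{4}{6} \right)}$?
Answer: $1681$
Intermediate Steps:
$r = 6$ ($r = 2 \left(-1\right) \left(-3\right) = \left(-2\right) \left(-3\right) = 6$)
$\left(r - 47\right)^{2} = \left(6 - 47\right)^{2} = \left(-41\right)^{2} = 1681$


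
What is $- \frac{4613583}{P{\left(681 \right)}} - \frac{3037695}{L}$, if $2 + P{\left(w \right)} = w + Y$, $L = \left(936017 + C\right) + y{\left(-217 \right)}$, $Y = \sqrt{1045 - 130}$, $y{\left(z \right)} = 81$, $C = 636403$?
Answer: $- \frac{1642483432568309}{241182865042} + \frac{4613583 \sqrt{915}}{460126} \approx -6506.8$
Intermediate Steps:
$Y = \sqrt{915}$ ($Y = \sqrt{1045 - 130} = \sqrt{915} \approx 30.249$)
$L = 1572501$ ($L = \left(936017 + 636403\right) + 81 = 1572420 + 81 = 1572501$)
$P{\left(w \right)} = -2 + w + \sqrt{915}$ ($P{\left(w \right)} = -2 + \left(w + \sqrt{915}\right) = -2 + w + \sqrt{915}$)
$- \frac{4613583}{P{\left(681 \right)}} - \frac{3037695}{L} = - \frac{4613583}{-2 + 681 + \sqrt{915}} - \frac{3037695}{1572501} = - \frac{4613583}{679 + \sqrt{915}} - \frac{1012565}{524167} = - \frac{1012565}{524167} - \frac{4613583}{679 + \sqrt{915}}$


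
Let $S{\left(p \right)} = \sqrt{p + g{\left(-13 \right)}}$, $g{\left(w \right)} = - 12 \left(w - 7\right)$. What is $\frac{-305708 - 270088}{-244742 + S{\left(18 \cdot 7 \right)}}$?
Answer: $\frac{70460732316}{29949323099} + \frac{287898 \sqrt{366}}{29949323099} \approx 2.3528$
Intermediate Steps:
$g{\left(w \right)} = 84 - 12 w$ ($g{\left(w \right)} = - 12 \left(-7 + w\right) = 84 - 12 w$)
$S{\left(p \right)} = \sqrt{240 + p}$ ($S{\left(p \right)} = \sqrt{p + \left(84 - -156\right)} = \sqrt{p + \left(84 + 156\right)} = \sqrt{p + 240} = \sqrt{240 + p}$)
$\frac{-305708 - 270088}{-244742 + S{\left(18 \cdot 7 \right)}} = \frac{-305708 - 270088}{-244742 + \sqrt{240 + 18 \cdot 7}} = - \frac{575796}{-244742 + \sqrt{240 + 126}} = - \frac{575796}{-244742 + \sqrt{366}}$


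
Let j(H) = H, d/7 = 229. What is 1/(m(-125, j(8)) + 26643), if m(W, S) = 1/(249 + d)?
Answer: 1852/49342837 ≈ 3.7533e-5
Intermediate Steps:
d = 1603 (d = 7*229 = 1603)
m(W, S) = 1/1852 (m(W, S) = 1/(249 + 1603) = 1/1852)
1/(m(-125, j(8)) + 26643) = 1/(1/1852 + 26643) = 1/(49342837/1852) = 1852/49342837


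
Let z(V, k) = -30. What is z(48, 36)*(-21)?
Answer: 630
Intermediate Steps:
z(48, 36)*(-21) = -30*(-21) = 630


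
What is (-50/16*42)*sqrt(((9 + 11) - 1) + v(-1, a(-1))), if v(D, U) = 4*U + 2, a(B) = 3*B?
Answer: -1575/4 ≈ -393.75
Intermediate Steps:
v(D, U) = 2 + 4*U
(-50/16*42)*sqrt(((9 + 11) - 1) + v(-1, a(-1))) = (-50/16*42)*sqrt(((9 + 11) - 1) + (2 + 4*(3*(-1)))) = (-50*1/16*42)*sqrt((20 - 1) + (2 + 4*(-3))) = (-25/8*42)*sqrt(19 + (2 - 12)) = -525*sqrt(19 - 10)/4 = -525*sqrt(9)/4 = -525/4*3 = -1575/4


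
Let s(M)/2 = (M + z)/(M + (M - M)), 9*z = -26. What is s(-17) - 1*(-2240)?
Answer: 343078/153 ≈ 2242.3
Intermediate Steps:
z = -26/9 (z = (⅑)*(-26) = -26/9 ≈ -2.8889)
s(M) = 2*(-26/9 + M)/M (s(M) = 2*((M - 26/9)/(M + (M - M))) = 2*((-26/9 + M)/(M + 0)) = 2*((-26/9 + M)/M) = 2*(-26/9 + M)/M)
s(-17) - 1*(-2240) = (2 - 52/9/(-17)) - 1*(-2240) = (2 - 52/9*(-1/17)) + 2240 = (2 + 52/153) + 2240 = 358/153 + 2240 = 343078/153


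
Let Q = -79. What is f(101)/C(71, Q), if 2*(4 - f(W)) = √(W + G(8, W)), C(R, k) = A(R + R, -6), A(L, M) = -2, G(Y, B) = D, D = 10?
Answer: -2 + √111/4 ≈ 0.63391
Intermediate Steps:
G(Y, B) = 10
C(R, k) = -2
f(W) = 4 - √(10 + W)/2 (f(W) = 4 - √(W + 10)/2 = 4 - √(10 + W)/2)
f(101)/C(71, Q) = (4 - √(10 + 101)/2)/(-2) = (4 - √111/2)*(-½) = -2 + √111/4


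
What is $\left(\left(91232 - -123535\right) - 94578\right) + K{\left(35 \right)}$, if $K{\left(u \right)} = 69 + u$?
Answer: $120293$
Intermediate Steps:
$\left(\left(91232 - -123535\right) - 94578\right) + K{\left(35 \right)} = \left(\left(91232 - -123535\right) - 94578\right) + \left(69 + 35\right) = \left(\left(91232 + 123535\right) - 94578\right) + 104 = \left(214767 - 94578\right) + 104 = 120189 + 104 = 120293$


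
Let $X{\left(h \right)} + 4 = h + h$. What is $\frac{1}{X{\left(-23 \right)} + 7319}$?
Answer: $\frac{1}{7269} \approx 0.00013757$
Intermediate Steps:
$X{\left(h \right)} = -4 + 2 h$ ($X{\left(h \right)} = -4 + \left(h + h\right) = -4 + 2 h$)
$\frac{1}{X{\left(-23 \right)} + 7319} = \frac{1}{\left(-4 + 2 \left(-23\right)\right) + 7319} = \frac{1}{\left(-4 - 46\right) + 7319} = \frac{1}{-50 + 7319} = \frac{1}{7269}$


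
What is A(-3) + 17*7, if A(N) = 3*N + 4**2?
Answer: 126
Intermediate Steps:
A(N) = 16 + 3*N (A(N) = 3*N + 16 = 16 + 3*N)
A(-3) + 17*7 = (16 + 3*(-3)) + 17*7 = (16 - 9) + 119 = 7 + 119 = 126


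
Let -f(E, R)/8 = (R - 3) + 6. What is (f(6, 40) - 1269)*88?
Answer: -141944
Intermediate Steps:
f(E, R) = -24 - 8*R (f(E, R) = -8*((R - 3) + 6) = -8*((-3 + R) + 6) = -8*(3 + R) = -24 - 8*R)
(f(6, 40) - 1269)*88 = ((-24 - 8*40) - 1269)*88 = ((-24 - 320) - 1269)*88 = (-344 - 1269)*88 = -1613*88 = -141944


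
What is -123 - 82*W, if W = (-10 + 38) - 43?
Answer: 1107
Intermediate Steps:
W = -15 (W = 28 - 43 = -15)
-123 - 82*W = -123 - 82*(-15) = -123 + 1230 = 1107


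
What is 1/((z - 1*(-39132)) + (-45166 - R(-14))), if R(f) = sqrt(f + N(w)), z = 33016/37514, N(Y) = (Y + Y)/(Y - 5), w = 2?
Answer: -3183904057665/19208883028025477 + 351825049*I*sqrt(138)/38417766056050954 ≈ -0.00016575 + 1.0758e-7*I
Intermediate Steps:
N(Y) = 2*Y/(-5 + Y) (N(Y) = (2*Y)/(-5 + Y) = 2*Y/(-5 + Y))
z = 16508/18757 (z = 33016*(1/37514) = 16508/18757 ≈ 0.88010)
R(f) = sqrt(-4/3 + f) (R(f) = sqrt(f + 2*2/(-5 + 2)) = sqrt(f + 2*2/(-3)) = sqrt(f + 2*2*(-1/3)) = sqrt(f - 4/3) = sqrt(-4/3 + f))
1/((z - 1*(-39132)) + (-45166 - R(-14))) = 1/((16508/18757 - 1*(-39132)) + (-45166 - sqrt(-12 + 9*(-14))/3)) = 1/((16508/18757 + 39132) + (-45166 - sqrt(-12 - 126)/3)) = 1/(734015432/18757 + (-45166 - sqrt(-138)/3)) = 1/(734015432/18757 + (-45166 - I*sqrt(138)/3)) = 1/(-113163230/18757 - I*sqrt(138)/3)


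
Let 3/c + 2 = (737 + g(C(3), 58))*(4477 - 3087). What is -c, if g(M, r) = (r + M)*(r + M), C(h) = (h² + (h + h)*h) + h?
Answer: -3/11788588 ≈ -2.5448e-7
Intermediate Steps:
C(h) = h + 3*h² (C(h) = (h² + (2*h)*h) + h = (h² + 2*h²) + h = 3*h² + h = h + 3*h²)
g(M, r) = (M + r)² (g(M, r) = (M + r)*(M + r) = (M + r)²)
c = 3/11788588 (c = 3/(-2 + (737 + (3*(1 + 3*3) + 58)²)*(4477 - 3087)) = 3/(-2 + (737 + (3*(1 + 9) + 58)²)*1390) = 3/(-2 + (737 + (3*10 + 58)²)*1390) = 3/(-2 + (737 + (30 + 58)²)*1390) = 3/(-2 + (737 + 88²)*1390) = 3/(-2 + (737 + 7744)*1390) = 3/(-2 + 8481*1390) = 3/(-2 + 11788590) = 3/11788588 ≈ 2.5448e-7)
-c = -1*3/11788588 = -3/11788588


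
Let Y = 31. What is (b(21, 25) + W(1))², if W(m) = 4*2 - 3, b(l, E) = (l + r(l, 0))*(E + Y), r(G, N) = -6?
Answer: 714025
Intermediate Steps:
b(l, E) = (-6 + l)*(31 + E) (b(l, E) = (l - 6)*(E + 31) = (-6 + l)*(31 + E))
W(m) = 5 (W(m) = 8 - 3 = 5)
(b(21, 25) + W(1))² = ((-186 - 6*25 + 31*21 + 25*21) + 5)² = ((-186 - 150 + 651 + 525) + 5)² = (840 + 5)² = 845² = 714025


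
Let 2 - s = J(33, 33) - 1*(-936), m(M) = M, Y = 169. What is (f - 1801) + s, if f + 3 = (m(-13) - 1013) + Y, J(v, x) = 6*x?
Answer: -3793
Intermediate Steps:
f = -860 (f = -3 + ((-13 - 1013) + 169) = -3 + (-1026 + 169) = -3 - 857 = -860)
s = -1132 (s = 2 - (6*33 - 1*(-936)) = 2 - (198 + 936) = 2 - 1*1134 = 2 - 1134 = -1132)
(f - 1801) + s = (-860 - 1801) - 1132 = -2661 - 1132 = -3793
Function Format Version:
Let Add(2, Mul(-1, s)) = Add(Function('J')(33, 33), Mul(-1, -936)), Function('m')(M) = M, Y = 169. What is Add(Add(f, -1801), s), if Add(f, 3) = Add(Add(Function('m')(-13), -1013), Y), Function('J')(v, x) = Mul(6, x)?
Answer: -3793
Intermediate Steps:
f = -860 (f = Add(-3, Add(Add(-13, -1013), 169)) = Add(-3, Add(-1026, 169)) = Add(-3, -857) = -860)
s = -1132 (s = Add(2, Mul(-1, Add(Mul(6, 33), Mul(-1, -936)))) = Add(2, Mul(-1, Add(198, 936))) = Add(2, Mul(-1, 1134)) = Add(2, -1134) = -1132)
Add(Add(f, -1801), s) = Add(Add(-860, -1801), -1132) = Add(-2661, -1132) = -3793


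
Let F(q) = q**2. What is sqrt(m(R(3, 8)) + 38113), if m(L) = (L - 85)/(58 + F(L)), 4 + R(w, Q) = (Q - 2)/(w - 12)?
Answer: sqrt(19647586786)/718 ≈ 195.22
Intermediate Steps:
R(w, Q) = -4 + (-2 + Q)/(-12 + w) (R(w, Q) = -4 + (Q - 2)/(w - 12) = -4 + (-2 + Q)/(-12 + w))
m(L) = (-85 + L)/(58 + L**2) (m(L) = (L - 85)/(58 + L**2) = (-85 + L)/(58 + L**2))
sqrt(m(R(3, 8)) + 38113) = sqrt((-85 + (46 + 8 - 4*3)/(-12 + 3))/(58 + ((46 + 8 - 4*3)/(-12 + 3))**2) + 38113) = sqrt((-85 + (46 + 8 - 12)/(-9))/(58 + ((46 + 8 - 12)/(-9))**2) + 38113) = sqrt((-85 - 1/9*42)/(58 + (-1/9*42)**2) + 38113) = sqrt((-85 - 14/3)/(58 + (-14/3)**2) + 38113) = sqrt(-269/3/(58 + 196/9) + 38113) = sqrt(-269/3/(718/9) + 38113) = sqrt((9/718)*(-269/3) + 38113) = sqrt(-807/718 + 38113) = sqrt(27364327/718) = sqrt(19647586786)/718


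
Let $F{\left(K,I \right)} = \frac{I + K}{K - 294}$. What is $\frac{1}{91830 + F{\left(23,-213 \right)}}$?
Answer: $\frac{271}{24886120} \approx 1.089 \cdot 10^{-5}$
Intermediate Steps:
$F{\left(K,I \right)} = \frac{I + K}{-294 + K}$
$\frac{1}{91830 + F{\left(23,-213 \right)}} = \frac{1}{91830 + \frac{-213 + 23}{-294 + 23}} = \frac{1}{91830 + \frac{1}{-271} \left(-190\right)} = \frac{1}{91830 - - \frac{190}{271}} = \frac{1}{91830 + \frac{190}{271}} = \frac{1}{\frac{24886120}{271}} = \frac{271}{24886120}$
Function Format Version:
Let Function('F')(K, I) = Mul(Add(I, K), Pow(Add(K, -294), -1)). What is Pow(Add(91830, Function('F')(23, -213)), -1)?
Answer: Rational(271, 24886120) ≈ 1.0890e-5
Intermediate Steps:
Function('F')(K, I) = Mul(Pow(Add(-294, K), -1), Add(I, K)) (Function('F')(K, I) = Mul(Add(I, K), Pow(Add(-294, K), -1)) = Mul(Pow(Add(-294, K), -1), Add(I, K)))
Pow(Add(91830, Function('F')(23, -213)), -1) = Pow(Add(91830, Mul(Pow(Add(-294, 23), -1), Add(-213, 23))), -1) = Pow(Add(91830, Mul(Pow(-271, -1), -190)), -1) = Pow(Add(91830, Mul(Rational(-1, 271), -190)), -1) = Pow(Add(91830, Rational(190, 271)), -1) = Pow(Rational(24886120, 271), -1) = Rational(271, 24886120)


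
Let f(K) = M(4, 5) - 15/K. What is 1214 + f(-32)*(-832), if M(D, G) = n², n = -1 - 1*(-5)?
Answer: -12488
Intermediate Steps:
n = 4 (n = -1 + 5 = 4)
M(D, G) = 16 (M(D, G) = 4² = 16)
f(K) = 16 - 15/K
1214 + f(-32)*(-832) = 1214 + (16 - 15/(-32))*(-832) = 1214 + (16 - 15*(-1/32))*(-832) = 1214 + (16 + 15/32)*(-832) = 1214 + (527/32)*(-832) = 1214 - 13702 = -12488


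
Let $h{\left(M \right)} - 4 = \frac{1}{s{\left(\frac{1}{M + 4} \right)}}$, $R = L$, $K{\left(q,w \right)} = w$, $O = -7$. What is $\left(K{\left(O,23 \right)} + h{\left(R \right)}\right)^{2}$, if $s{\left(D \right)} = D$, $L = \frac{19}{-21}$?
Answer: $\frac{399424}{441} \approx 905.72$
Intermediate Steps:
$L = - \frac{19}{21}$ ($L = 19 \left(- \frac{1}{21}\right) = - \frac{19}{21} \approx -0.90476$)
$R = - \frac{19}{21} \approx -0.90476$
$h{\left(M \right)} = 8 + M$ ($h{\left(M \right)} = 4 + \frac{1}{\frac{1}{M + 4}} = 4 + \frac{1}{\frac{1}{4 + M}} = 4 + \left(4 + M\right) = 8 + M$)
$\left(K{\left(O,23 \right)} + h{\left(R \right)}\right)^{2} = \left(23 + \left(8 - \frac{19}{21}\right)\right)^{2} = \left(23 + \frac{149}{21}\right)^{2} = \left(\frac{632}{21}\right)^{2} = \frac{399424}{441}$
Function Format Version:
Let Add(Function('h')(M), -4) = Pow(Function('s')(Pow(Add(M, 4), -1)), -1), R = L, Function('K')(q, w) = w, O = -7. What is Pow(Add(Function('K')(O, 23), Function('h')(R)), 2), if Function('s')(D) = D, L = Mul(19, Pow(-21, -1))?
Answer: Rational(399424, 441) ≈ 905.72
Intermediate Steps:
L = Rational(-19, 21) (L = Mul(19, Rational(-1, 21)) = Rational(-19, 21) ≈ -0.90476)
R = Rational(-19, 21) ≈ -0.90476
Function('h')(M) = Add(8, M) (Function('h')(M) = Add(4, Pow(Pow(Add(M, 4), -1), -1)) = Add(4, Pow(Pow(Add(4, M), -1), -1)) = Add(4, Add(4, M)) = Add(8, M))
Pow(Add(Function('K')(O, 23), Function('h')(R)), 2) = Pow(Add(23, Add(8, Rational(-19, 21))), 2) = Pow(Add(23, Rational(149, 21)), 2) = Pow(Rational(632, 21), 2) = Rational(399424, 441)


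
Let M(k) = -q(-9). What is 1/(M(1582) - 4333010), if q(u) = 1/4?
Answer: -4/17332041 ≈ -2.3079e-7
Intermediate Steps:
q(u) = 1/4
M(k) = -1/4 (M(k) = -1*1/4 = -1/4)
1/(M(1582) - 4333010) = 1/(-1/4 - 4333010) = 1/(-17332041/4) = -4/17332041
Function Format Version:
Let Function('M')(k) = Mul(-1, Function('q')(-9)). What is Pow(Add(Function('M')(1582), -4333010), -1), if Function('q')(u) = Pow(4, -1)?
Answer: Rational(-4, 17332041) ≈ -2.3079e-7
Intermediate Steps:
Function('q')(u) = Rational(1, 4)
Function('M')(k) = Rational(-1, 4) (Function('M')(k) = Mul(-1, Rational(1, 4)) = Rational(-1, 4))
Pow(Add(Function('M')(1582), -4333010), -1) = Pow(Add(Rational(-1, 4), -4333010), -1) = Pow(Rational(-17332041, 4), -1) = Rational(-4, 17332041)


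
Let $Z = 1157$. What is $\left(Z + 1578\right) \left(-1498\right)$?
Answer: $-4097030$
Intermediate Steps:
$\left(Z + 1578\right) \left(-1498\right) = \left(1157 + 1578\right) \left(-1498\right) = 2735 \left(-1498\right) = -4097030$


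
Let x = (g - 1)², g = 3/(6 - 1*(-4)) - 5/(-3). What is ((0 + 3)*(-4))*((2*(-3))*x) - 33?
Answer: 857/25 ≈ 34.280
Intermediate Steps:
g = 59/30 (g = 3/(6 + 4) - 5*(-⅓) = 3/10 + 5/3 = 59/30 ≈ 1.9667)
x = 841/900 (x = (59/30 - 1)² = (29/30)² = 841/900 ≈ 0.93444)
((0 + 3)*(-4))*((2*(-3))*x) - 33 = ((0 + 3)*(-4))*((2*(-3))*(841/900)) - 33 = (3*(-4))*(-6*841/900) - 33 = -12*(-841/150) - 33 = 1682/25 - 33 = 857/25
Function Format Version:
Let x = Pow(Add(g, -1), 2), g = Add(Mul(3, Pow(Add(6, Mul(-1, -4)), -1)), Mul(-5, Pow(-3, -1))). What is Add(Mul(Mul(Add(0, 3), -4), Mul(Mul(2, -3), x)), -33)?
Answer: Rational(857, 25) ≈ 34.280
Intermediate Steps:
g = Rational(59, 30) (g = Add(Mul(3, Pow(Add(6, 4), -1)), Mul(-5, Rational(-1, 3))) = Add(Mul(3, Pow(10, -1)), Rational(5, 3)) = Add(Mul(3, Rational(1, 10)), Rational(5, 3)) = Add(Rational(3, 10), Rational(5, 3)) = Rational(59, 30) ≈ 1.9667)
x = Rational(841, 900) (x = Pow(Add(Rational(59, 30), -1), 2) = Pow(Rational(29, 30), 2) = Rational(841, 900) ≈ 0.93444)
Add(Mul(Mul(Add(0, 3), -4), Mul(Mul(2, -3), x)), -33) = Add(Mul(Mul(Add(0, 3), -4), Mul(Mul(2, -3), Rational(841, 900))), -33) = Add(Mul(Mul(3, -4), Mul(-6, Rational(841, 900))), -33) = Add(Mul(-12, Rational(-841, 150)), -33) = Add(Rational(1682, 25), -33) = Rational(857, 25)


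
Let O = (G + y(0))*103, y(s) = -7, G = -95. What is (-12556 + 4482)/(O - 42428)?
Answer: 4037/26467 ≈ 0.15253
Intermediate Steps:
O = -10506 (O = (-95 - 7)*103 = -102*103 = -10506)
(-12556 + 4482)/(O - 42428) = (-12556 + 4482)/(-10506 - 42428) = -8074/(-52934) = -8074*(-1/52934) = 4037/26467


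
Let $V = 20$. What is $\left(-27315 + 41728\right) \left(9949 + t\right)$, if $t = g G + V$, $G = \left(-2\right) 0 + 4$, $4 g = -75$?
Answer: $142602222$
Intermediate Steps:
$g = - \frac{75}{4}$ ($g = \frac{1}{4} \left(-75\right) = - \frac{75}{4} \approx -18.75$)
$G = 4$ ($G = 0 + 4 = 4$)
$t = -55$ ($t = \left(- \frac{75}{4}\right) 4 + 20 = -75 + 20 = -55$)
$\left(-27315 + 41728\right) \left(9949 + t\right) = \left(-27315 + 41728\right) \left(9949 - 55\right) = 14413 \cdot 9894 = 142602222$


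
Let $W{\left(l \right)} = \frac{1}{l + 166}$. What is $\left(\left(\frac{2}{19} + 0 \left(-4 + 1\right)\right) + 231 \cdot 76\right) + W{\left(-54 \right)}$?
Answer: $\frac{37359411}{2128} \approx 17556.0$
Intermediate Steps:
$W{\left(l \right)} = \frac{1}{166 + l}$
$\left(\left(\frac{2}{19} + 0 \left(-4 + 1\right)\right) + 231 \cdot 76\right) + W{\left(-54 \right)} = \left(\left(\frac{2}{19} + 0 \left(-4 + 1\right)\right) + 231 \cdot 76\right) + \frac{1}{166 - 54} = \left(\left(2 \cdot \frac{1}{19} + 0 \left(-3\right)\right) + 17556\right) + \frac{1}{112} = \left(\left(\frac{2}{19} + 0\right) + 17556\right) + \frac{1}{112} = \left(\frac{2}{19} + 17556\right) + \frac{1}{112} = \frac{333566}{19} + \frac{1}{112} = \frac{37359411}{2128}$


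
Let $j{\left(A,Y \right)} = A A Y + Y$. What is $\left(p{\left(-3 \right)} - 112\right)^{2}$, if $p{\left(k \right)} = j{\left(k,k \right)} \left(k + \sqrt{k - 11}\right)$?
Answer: $-12116 + 1320 i \sqrt{14} \approx -12116.0 + 4939.0 i$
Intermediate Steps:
$j{\left(A,Y \right)} = Y + Y A^{2}$ ($j{\left(A,Y \right)} = A^{2} Y + Y = Y A^{2} + Y = Y + Y A^{2}$)
$p{\left(k \right)} = k \left(1 + k^{2}\right) \left(k + \sqrt{-11 + k}\right)$ ($p{\left(k \right)} = k \left(1 + k^{2}\right) \left(k + \sqrt{k - 11}\right) = k \left(1 + k^{2}\right) \left(k + \sqrt{-11 + k}\right)$)
$\left(p{\left(-3 \right)} - 112\right)^{2} = \left(- 3 \left(1 + \left(-3\right)^{2}\right) \left(-3 + \sqrt{-11 - 3}\right) - 112\right)^{2} = \left(- 3 \left(1 + 9\right) \left(-3 + \sqrt{-14}\right) - 112\right)^{2} = \left(\left(-3\right) 10 \left(-3 + i \sqrt{14}\right) - 112\right)^{2} = \left(\left(90 - 30 i \sqrt{14}\right) - 112\right)^{2} = \left(-22 - 30 i \sqrt{14}\right)^{2}$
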